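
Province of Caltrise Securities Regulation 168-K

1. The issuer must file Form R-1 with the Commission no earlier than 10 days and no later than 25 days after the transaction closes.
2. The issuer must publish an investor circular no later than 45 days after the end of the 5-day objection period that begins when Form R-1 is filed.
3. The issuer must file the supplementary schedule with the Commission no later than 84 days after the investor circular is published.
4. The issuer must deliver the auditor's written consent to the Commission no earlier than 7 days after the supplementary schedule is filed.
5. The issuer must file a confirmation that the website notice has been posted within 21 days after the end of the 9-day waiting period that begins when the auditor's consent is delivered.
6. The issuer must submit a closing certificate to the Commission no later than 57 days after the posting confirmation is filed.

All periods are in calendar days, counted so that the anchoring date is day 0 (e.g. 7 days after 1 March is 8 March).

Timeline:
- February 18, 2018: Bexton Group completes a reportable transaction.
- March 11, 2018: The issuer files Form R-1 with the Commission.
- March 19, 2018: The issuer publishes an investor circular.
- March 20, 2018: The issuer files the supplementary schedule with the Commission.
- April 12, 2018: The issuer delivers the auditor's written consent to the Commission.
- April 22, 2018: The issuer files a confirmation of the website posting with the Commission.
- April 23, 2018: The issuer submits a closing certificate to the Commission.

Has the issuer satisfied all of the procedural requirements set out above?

Step 1: the window is 10–25 days after February 18, 2018 (when the transaction closes), so February 28, 2018 through March 15, 2018; March 11, 2018 falls inside that range.
Step 2: 45 days after March 16, 2018 (end of the 5-day objection period, which began when Form R-1 is filed on March 11, 2018) is April 30, 2018; completed March 19, 2018, before the deadline.
Step 3: 84 days after March 19, 2018 (when the investor circular is published) is June 11, 2018; completed March 20, 2018, before the deadline.
Step 4: the earliest permitted date is 7 days after March 20, 2018 (when the supplementary schedule is filed), i.e. March 27, 2018; done April 12, 2018, after the minimum wait.
Step 5: 21 days after April 21, 2018 (end of the 9-day waiting period, which began when the auditor's consent is delivered on April 12, 2018) is May 12, 2018; done April 22, 2018 — timely.
Step 6: 57 days after April 22, 2018 (when the posting confirmation is filed) is June 18, 2018; April 23, 2018 is within that limit.

Yes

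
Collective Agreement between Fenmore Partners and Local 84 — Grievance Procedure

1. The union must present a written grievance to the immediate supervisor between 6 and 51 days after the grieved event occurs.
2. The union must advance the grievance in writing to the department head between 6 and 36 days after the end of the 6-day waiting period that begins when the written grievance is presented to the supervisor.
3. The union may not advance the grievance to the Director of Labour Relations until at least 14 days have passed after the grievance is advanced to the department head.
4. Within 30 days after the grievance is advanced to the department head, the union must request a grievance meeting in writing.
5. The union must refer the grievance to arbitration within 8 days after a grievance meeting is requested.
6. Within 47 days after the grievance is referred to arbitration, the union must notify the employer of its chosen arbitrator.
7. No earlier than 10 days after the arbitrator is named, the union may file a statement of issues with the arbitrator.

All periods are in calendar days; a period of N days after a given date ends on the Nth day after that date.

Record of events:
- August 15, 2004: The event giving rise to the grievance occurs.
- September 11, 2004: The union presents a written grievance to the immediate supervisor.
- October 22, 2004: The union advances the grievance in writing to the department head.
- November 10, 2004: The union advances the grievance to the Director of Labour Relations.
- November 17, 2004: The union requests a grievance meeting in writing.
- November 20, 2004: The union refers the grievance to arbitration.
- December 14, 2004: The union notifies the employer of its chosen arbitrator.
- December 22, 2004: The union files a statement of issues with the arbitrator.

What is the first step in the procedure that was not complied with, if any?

Step 7

Step 1: the window is 6–51 days after August 15, 2004 (when the grieved event occurs), so August 21, 2004 through October 5, 2004; done September 11, 2004 — within the window.
Step 2: the window is 6–36 days after September 17, 2004 (end of the 6-day waiting period, which began when the written grievance is presented to the supervisor on September 11, 2004), so September 23, 2004 through October 23, 2004; October 22, 2004 falls inside that range.
Step 3: the earliest permitted date is 14 days after October 22, 2004 (when the grievance is advanced to the department head), i.e. November 5, 2004; done November 10, 2004, after the minimum wait.
Step 4: 30 days after October 22, 2004 (when the grievance is advanced to the department head) is November 21, 2004; November 17, 2004 is within that limit.
Step 5: 8 days after November 17, 2004 (when a grievance meeting is requested) is November 25, 2004; completed November 20, 2004, before the deadline.
Step 6: 47 days after November 20, 2004 (when the grievance is referred to arbitration) is January 6, 2005; December 14, 2004 is within that limit.
Step 7: the earliest permitted date is 10 days after December 14, 2004 (when the arbitrator is named), i.e. December 24, 2004; done December 22, 2004 — 2 days too early.
That is the first point of non-compliance.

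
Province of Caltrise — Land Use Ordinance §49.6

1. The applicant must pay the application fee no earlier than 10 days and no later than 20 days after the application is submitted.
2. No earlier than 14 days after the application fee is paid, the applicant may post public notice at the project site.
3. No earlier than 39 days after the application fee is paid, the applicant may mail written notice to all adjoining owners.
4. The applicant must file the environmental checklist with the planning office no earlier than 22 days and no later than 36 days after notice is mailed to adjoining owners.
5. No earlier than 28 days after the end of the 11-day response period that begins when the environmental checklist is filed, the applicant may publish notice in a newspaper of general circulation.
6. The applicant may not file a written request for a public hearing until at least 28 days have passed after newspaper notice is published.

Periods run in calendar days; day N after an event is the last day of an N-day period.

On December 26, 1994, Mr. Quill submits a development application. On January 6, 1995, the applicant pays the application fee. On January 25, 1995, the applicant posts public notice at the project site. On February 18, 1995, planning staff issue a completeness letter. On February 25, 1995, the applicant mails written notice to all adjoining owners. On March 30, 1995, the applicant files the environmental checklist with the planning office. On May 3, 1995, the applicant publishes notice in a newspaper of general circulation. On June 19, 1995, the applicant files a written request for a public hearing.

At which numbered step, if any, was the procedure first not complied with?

Step 5

Step 1 — 10 and 20 days from December 26, 1994 (when the application is submitted) are January 5, 1995 and January 15, 1995 respectively; January 6, 1995 falls inside that range.
Step 2 — must wait 14 days from January 6, 1995 (when the application fee is paid), so not before January 20, 1995; done January 25, 1995 — permitted.
Step 3 — must wait 39 days from January 6, 1995 (when the application fee is paid), so not before February 14, 1995; February 25, 1995 is on or after that date.
Step 4 — 22 and 36 days from February 25, 1995 (when notice is mailed to adjoining owners) are March 19, 1995 and April 2, 1995 respectively; done March 30, 1995 — within the window.
Step 5 — must wait 28 days from April 10, 1995 (end of the 11-day response period, which began when the environmental checklist is filed on March 30, 1995), so not before May 8, 1995; done May 3, 1995 — 5 days too early.
Later steps need not be reached.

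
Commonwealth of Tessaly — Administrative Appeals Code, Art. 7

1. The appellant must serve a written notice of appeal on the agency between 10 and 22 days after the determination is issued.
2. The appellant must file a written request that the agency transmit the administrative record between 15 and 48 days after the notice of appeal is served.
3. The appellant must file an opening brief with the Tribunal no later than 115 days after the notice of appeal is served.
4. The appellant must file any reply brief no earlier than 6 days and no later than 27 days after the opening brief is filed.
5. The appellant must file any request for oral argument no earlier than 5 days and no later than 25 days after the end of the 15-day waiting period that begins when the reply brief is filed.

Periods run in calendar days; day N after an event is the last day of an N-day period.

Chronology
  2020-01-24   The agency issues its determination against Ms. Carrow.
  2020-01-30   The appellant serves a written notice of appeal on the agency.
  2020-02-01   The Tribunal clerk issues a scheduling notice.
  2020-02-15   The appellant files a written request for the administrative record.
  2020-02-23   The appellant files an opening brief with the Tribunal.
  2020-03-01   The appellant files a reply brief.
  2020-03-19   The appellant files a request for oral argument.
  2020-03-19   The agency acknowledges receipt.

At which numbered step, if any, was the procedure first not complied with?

Step 1

(1) the permitted window runs from 2020-01-24 + 10 = 2020-02-03 to 2020-01-24 + 22 = 2020-02-15; done 2020-01-30 — 4 days before the window opened.
The analysis stops there.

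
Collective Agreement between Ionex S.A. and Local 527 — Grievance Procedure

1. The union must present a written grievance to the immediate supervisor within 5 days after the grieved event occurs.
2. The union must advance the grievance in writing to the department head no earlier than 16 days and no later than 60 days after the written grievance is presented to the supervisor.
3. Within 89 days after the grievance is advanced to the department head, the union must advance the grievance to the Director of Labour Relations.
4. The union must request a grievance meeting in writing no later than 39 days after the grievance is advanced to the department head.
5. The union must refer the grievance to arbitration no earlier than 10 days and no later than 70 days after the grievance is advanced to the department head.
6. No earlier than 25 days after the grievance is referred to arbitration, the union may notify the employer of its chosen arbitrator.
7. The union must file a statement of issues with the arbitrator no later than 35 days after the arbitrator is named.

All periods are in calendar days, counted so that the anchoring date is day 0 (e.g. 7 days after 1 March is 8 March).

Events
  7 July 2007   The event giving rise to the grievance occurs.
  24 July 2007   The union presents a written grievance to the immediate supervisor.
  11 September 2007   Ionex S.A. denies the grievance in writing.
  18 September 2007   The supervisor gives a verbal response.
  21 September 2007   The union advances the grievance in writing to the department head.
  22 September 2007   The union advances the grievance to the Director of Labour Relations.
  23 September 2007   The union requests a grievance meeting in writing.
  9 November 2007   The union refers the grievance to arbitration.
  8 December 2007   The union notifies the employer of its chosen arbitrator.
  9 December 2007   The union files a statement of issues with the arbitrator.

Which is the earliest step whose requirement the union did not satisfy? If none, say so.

Step 1

Step 1: 5 days after 7 July 2007 (when the grieved event occurs) is 12 July 2007; not done until 24 July 2007, 12 days after the deadline.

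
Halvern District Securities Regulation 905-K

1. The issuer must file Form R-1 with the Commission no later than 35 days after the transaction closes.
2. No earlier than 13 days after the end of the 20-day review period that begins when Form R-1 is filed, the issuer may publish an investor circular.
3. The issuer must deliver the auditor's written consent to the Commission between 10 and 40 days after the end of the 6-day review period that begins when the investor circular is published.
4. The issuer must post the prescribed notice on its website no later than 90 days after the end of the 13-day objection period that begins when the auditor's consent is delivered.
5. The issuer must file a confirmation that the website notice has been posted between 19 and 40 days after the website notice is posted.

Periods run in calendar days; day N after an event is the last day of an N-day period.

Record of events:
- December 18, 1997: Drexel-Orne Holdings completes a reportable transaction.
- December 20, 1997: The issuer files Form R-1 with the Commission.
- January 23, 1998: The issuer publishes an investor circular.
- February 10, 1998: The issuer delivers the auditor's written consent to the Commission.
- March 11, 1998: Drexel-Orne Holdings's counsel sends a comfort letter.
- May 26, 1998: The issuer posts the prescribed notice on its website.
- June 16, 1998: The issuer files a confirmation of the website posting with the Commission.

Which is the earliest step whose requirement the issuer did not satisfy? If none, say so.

Step 4

Step 1 — counting 35 days from December 18, 1997 (when the transaction closes) gives a deadline of January 22, 1998; December 20, 1997 is within that limit.
Step 2 — must wait 13 days from January 9, 1998 (end of the 20-day review period, which began when Form R-1 is filed on December 20, 1997), so not before January 22, 1998; January 23, 1998 is on or after that date.
Step 3 — 10 and 40 days from January 29, 1998 (end of the 6-day review period, which began when the investor circular is published on January 23, 1998) are February 8, 1998 and March 10, 1998 respectively; February 10, 1998 falls inside that range.
Step 4 — counting 90 days from February 23, 1998 (end of the 13-day objection period, which began when the auditor's consent is delivered on February 10, 1998) gives a deadline of May 24, 1998; done May 26, 1998 — 2 days late.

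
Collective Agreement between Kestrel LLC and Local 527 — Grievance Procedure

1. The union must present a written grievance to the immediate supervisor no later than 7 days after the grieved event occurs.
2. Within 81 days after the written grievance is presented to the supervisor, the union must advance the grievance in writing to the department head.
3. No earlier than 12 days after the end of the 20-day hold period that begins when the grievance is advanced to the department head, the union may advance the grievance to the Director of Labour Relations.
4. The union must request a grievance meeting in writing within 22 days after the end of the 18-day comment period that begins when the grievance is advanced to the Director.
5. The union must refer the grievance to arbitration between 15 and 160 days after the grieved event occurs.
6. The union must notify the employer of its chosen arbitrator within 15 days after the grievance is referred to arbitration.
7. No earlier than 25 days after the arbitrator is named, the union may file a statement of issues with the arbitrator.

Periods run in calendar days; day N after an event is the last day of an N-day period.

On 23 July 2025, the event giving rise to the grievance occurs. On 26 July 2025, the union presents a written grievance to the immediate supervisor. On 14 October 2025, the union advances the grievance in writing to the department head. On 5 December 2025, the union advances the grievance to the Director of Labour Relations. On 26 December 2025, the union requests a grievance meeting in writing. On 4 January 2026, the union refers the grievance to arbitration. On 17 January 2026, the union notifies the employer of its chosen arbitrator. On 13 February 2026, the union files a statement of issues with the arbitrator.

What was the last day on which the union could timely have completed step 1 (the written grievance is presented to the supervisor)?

30 July 2025

Step 1 runs from 23 July 2025, when the grieved event occurs. 7 days after 23 July 2025 is 30 July 2025.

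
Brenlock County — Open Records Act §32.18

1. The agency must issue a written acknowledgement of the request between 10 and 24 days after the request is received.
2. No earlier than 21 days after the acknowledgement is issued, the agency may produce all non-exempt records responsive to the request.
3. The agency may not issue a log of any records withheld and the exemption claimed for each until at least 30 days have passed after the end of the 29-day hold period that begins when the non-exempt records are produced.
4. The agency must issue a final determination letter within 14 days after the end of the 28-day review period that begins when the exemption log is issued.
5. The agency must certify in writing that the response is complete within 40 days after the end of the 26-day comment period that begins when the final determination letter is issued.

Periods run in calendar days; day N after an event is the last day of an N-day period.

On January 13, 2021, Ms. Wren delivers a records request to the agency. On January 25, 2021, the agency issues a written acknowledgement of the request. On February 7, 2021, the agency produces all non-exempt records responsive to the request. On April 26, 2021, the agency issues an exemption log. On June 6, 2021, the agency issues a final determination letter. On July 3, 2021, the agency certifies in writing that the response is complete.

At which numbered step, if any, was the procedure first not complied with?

(1) the permitted window runs from January 13, 2021 + 10 = January 23, 2021 to January 13, 2021 + 24 = February 6, 2021; January 25, 2021 falls inside that range.
(2) permitted from January 25, 2021 + 21 days = February 15, 2021 onward; acted on February 7, 2021, 8 days prematurely.
The procedure was therefore not followed at step 2.

Step 2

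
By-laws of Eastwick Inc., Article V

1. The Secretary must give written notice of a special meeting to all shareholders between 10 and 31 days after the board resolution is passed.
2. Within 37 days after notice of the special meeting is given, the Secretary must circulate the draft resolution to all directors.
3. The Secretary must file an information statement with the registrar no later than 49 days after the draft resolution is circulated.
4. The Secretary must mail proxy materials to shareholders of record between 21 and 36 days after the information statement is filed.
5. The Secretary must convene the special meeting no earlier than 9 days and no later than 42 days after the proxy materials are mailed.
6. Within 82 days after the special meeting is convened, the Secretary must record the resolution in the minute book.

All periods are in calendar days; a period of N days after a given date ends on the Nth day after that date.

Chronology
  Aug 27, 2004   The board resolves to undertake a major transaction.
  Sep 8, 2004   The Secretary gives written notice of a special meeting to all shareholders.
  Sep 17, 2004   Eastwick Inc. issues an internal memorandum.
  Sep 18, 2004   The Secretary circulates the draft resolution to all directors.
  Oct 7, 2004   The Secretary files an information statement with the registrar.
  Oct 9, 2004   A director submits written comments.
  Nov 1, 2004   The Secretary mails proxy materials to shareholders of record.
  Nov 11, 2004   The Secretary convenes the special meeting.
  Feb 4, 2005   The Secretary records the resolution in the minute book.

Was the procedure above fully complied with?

(1) the permitted window runs from Aug 27, 2004 + 10 = Sep 6, 2004 to Aug 27, 2004 + 31 = Sep 27, 2004; done Sep 8, 2004 — within the window.
(2) due by Sep 8, 2004 + 37 days = Oct 15, 2004; done Sep 18, 2004 — timely.
(3) due by Sep 18, 2004 + 49 days = Nov 6, 2004; completed Oct 7, 2004, before the deadline.
(4) the permitted window runs from Oct 7, 2004 + 21 = Oct 28, 2004 to Oct 7, 2004 + 36 = Nov 12, 2004; done Nov 1, 2004 — within the window.
(5) the permitted window runs from Nov 1, 2004 + 9 = Nov 10, 2004 to Nov 1, 2004 + 42 = Dec 13, 2004; Nov 11, 2004 falls inside that range.
(6) due by Nov 11, 2004 + 82 days = Feb 1, 2005; not done until Feb 4, 2005, 3 days after the deadline.
The procedure was therefore not followed at step 6.

No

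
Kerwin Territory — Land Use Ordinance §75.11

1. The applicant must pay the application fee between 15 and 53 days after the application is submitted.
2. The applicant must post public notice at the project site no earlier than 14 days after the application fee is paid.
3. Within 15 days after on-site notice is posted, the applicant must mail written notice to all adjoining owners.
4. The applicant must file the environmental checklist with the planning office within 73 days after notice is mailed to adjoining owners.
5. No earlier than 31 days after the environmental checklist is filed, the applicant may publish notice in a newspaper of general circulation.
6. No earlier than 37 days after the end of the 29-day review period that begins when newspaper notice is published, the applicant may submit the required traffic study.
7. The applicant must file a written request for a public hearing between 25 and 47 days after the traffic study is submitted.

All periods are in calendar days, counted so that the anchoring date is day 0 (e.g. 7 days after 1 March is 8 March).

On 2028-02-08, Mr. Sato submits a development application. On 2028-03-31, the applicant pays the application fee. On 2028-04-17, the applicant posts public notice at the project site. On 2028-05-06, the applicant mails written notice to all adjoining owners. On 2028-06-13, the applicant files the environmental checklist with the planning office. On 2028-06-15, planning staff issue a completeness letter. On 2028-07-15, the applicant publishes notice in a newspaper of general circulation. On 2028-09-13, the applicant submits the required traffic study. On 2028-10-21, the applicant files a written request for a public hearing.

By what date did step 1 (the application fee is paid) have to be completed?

2028-04-01

Step 1 runs from 2028-02-08, when the application is submitted. The window is 15–53 days after 2028-02-08; it closes on 2028-04-01.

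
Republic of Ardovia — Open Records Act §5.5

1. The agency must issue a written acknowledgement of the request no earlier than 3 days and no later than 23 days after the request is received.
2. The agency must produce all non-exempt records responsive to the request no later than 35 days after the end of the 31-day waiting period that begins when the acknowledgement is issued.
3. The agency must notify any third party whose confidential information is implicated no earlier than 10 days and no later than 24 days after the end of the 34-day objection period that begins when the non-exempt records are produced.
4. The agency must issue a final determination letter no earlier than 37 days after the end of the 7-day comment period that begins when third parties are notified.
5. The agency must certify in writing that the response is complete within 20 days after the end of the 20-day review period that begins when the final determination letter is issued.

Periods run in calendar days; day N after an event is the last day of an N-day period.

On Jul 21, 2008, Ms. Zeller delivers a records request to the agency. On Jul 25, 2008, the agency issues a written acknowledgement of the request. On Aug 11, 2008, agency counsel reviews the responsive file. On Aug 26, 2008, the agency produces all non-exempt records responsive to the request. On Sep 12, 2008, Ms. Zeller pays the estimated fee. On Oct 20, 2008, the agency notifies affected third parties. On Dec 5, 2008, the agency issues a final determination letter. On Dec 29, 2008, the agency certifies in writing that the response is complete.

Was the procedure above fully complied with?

Yes

Step 1 — 3 and 23 days from Jul 21, 2008 (when the request is received) are Jul 24, 2008 and Aug 13, 2008 respectively; Jul 25, 2008 falls inside that range.
Step 2 — counting 35 days from Aug 25, 2008 (end of the 31-day waiting period, which began when the acknowledgement is issued on Jul 25, 2008) gives a deadline of Sep 29, 2008; done Aug 26, 2008 — timely.
Step 3 — 10 and 24 days from Sep 29, 2008 (end of the 34-day objection period, which began when the non-exempt records are produced on Aug 26, 2008) are Oct 9, 2008 and Oct 23, 2008 respectively; done Oct 20, 2008, which is between those dates.
Step 4 — must wait 37 days from Oct 27, 2008 (end of the 7-day comment period, which began when third parties are notified on Oct 20, 2008), so not before Dec 3, 2008; Dec 5, 2008 is on or after that date.
Step 5 — counting 20 days from Dec 25, 2008 (end of the 20-day review period, which began when the final determination letter is issued on Dec 5, 2008) gives a deadline of Jan 14, 2009; Dec 29, 2008 is within that limit.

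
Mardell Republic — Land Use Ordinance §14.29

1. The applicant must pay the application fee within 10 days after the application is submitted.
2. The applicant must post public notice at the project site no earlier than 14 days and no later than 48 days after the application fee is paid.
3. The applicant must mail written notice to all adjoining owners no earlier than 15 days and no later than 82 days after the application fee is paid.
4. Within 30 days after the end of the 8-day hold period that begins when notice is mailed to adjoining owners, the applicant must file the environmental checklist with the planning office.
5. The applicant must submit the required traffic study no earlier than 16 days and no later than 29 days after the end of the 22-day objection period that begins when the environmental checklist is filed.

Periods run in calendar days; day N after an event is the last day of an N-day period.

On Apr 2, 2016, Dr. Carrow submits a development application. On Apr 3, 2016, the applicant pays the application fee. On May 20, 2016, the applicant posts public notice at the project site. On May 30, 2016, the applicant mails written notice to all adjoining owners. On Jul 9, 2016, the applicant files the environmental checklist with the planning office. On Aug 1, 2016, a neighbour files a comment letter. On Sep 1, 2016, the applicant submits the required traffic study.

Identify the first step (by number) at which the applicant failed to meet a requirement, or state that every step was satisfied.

Step 1 — counting 10 days from Apr 2, 2016 (when the application is submitted) gives a deadline of Apr 12, 2016; done Apr 3, 2016 — timely.
Step 2 — 14 and 48 days from Apr 3, 2016 (when the application fee is paid) are Apr 17, 2016 and May 21, 2016 respectively; May 20, 2016 falls inside that range.
Step 3 — 15 and 82 days from Apr 3, 2016 (when the application fee is paid) are Apr 18, 2016 and Jun 24, 2016 respectively; May 30, 2016 falls inside that range.
Step 4 — counting 30 days from Jun 7, 2016 (end of the 8-day hold period, which began when notice is mailed to adjoining owners on May 30, 2016) gives a deadline of Jul 7, 2016; done Jul 9, 2016 — 2 days late.

Step 4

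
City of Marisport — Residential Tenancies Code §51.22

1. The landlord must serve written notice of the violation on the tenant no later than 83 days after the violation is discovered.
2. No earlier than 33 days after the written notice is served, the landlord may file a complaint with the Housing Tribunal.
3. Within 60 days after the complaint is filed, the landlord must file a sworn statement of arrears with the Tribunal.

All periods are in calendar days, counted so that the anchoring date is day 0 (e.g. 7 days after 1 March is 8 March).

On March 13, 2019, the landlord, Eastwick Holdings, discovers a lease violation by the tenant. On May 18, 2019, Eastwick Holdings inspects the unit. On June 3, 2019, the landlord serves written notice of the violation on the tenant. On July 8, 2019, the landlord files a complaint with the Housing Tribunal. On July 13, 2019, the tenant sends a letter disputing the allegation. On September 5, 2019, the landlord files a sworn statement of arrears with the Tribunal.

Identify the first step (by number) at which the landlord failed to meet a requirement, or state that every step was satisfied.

None — every step was satisfied

(1) due by March 13, 2019 + 83 days = June 4, 2019; completed June 3, 2019, before the deadline.
(2) permitted from June 3, 2019 + 33 days = July 6, 2019 onward; done July 8, 2019, after the minimum wait.
(3) due by July 8, 2019 + 60 days = September 6, 2019; September 5, 2019 is within that limit.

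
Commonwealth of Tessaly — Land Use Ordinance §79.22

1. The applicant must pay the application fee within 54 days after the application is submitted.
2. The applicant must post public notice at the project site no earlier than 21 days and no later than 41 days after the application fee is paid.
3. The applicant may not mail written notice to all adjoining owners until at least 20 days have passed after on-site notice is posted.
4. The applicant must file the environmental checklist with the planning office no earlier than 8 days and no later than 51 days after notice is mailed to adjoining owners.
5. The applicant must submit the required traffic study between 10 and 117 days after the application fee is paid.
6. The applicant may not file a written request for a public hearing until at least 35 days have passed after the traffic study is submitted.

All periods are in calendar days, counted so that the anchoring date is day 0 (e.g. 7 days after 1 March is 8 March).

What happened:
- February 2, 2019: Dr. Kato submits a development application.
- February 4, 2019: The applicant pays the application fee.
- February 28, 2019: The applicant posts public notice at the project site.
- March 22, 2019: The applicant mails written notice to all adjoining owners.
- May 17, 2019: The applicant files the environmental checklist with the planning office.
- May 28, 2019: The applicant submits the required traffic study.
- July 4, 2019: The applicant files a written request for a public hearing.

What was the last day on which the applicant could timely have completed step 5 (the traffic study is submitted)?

Step 5 runs from February 4, 2019, when the application fee is paid. The window is 10–117 days after February 4, 2019; it closes on June 1, 2019.

June 1, 2019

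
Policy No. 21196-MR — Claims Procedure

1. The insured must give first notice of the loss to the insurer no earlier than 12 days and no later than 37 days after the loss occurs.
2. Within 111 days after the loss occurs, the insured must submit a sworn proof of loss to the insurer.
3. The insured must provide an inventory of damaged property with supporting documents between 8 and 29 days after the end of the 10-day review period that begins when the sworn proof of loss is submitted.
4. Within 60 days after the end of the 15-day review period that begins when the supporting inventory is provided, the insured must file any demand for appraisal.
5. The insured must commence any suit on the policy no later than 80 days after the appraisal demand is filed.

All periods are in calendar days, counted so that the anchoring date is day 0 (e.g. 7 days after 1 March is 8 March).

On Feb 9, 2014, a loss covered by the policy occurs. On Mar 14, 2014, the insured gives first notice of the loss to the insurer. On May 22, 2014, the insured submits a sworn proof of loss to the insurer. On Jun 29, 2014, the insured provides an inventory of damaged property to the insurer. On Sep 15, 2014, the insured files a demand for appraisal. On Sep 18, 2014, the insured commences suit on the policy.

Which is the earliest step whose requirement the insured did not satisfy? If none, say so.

Step 1: the window is 12–37 days after Feb 9, 2014 (when the loss occurs), so Feb 21, 2014 through Mar 18, 2014; done Mar 14, 2014, which is between those dates.
Step 2: 111 days after Feb 9, 2014 (when the loss occurs) is May 31, 2014; completed May 22, 2014, before the deadline.
Step 3: the window is 8–29 days after Jun 1, 2014 (end of the 10-day review period, which began when the sworn proof of loss is submitted on May 22, 2014), so Jun 9, 2014 through Jun 30, 2014; Jun 29, 2014 falls inside that range.
Step 4: 60 days after Jul 14, 2014 (end of the 15-day review period, which began when the supporting inventory is provided on Jun 29, 2014) is Sep 12, 2014; not done until Sep 15, 2014, 3 days after the deadline.

Step 4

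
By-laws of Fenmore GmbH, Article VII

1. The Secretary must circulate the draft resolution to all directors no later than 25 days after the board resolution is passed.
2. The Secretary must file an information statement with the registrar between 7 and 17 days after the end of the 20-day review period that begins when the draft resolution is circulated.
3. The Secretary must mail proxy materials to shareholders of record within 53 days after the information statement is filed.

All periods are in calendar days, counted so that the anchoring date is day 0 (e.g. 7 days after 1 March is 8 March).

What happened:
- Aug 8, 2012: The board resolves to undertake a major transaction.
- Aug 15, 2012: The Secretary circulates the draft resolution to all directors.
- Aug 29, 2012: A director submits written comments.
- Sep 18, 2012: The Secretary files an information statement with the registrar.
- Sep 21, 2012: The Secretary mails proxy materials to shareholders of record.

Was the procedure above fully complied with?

Step 1 — counting 25 days from Aug 8, 2012 (when the board resolution is passed) gives a deadline of Sep 2, 2012; done Aug 15, 2012 — timely.
Step 2 — 7 and 17 days from Sep 4, 2012 (end of the 20-day review period, which began when the draft resolution is circulated on Aug 15, 2012) are Sep 11, 2012 and Sep 21, 2012 respectively; done Sep 18, 2012 — within the window.
Step 3 — counting 53 days from Sep 18, 2012 (when the information statement is filed) gives a deadline of Nov 10, 2012; completed Sep 21, 2012, before the deadline.

Yes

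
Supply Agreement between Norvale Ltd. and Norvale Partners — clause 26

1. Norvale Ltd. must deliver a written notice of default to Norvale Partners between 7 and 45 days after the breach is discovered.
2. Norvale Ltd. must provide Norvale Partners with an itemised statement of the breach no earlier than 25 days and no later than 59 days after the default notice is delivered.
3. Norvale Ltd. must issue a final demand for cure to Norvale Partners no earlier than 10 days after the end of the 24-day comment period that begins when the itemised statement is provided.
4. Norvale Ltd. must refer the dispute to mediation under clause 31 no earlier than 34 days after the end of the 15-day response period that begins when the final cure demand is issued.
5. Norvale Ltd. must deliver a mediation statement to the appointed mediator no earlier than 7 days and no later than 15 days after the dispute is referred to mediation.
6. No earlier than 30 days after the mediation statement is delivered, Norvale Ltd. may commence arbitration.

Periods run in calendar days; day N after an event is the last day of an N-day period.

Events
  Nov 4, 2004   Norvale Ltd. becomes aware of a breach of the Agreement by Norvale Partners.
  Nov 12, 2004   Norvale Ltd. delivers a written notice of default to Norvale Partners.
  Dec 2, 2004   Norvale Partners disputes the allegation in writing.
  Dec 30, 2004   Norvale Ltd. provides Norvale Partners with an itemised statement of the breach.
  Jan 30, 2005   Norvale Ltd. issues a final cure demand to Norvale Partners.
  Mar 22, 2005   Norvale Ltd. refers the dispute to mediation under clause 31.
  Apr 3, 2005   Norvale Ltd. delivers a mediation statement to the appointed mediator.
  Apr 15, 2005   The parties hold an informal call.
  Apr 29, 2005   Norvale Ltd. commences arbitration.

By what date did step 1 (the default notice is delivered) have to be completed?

Step 1 runs from Nov 4, 2004, when the breach is discovered. The window is 7–45 days after Nov 4, 2004; it closes on Dec 19, 2004.

Dec 19, 2004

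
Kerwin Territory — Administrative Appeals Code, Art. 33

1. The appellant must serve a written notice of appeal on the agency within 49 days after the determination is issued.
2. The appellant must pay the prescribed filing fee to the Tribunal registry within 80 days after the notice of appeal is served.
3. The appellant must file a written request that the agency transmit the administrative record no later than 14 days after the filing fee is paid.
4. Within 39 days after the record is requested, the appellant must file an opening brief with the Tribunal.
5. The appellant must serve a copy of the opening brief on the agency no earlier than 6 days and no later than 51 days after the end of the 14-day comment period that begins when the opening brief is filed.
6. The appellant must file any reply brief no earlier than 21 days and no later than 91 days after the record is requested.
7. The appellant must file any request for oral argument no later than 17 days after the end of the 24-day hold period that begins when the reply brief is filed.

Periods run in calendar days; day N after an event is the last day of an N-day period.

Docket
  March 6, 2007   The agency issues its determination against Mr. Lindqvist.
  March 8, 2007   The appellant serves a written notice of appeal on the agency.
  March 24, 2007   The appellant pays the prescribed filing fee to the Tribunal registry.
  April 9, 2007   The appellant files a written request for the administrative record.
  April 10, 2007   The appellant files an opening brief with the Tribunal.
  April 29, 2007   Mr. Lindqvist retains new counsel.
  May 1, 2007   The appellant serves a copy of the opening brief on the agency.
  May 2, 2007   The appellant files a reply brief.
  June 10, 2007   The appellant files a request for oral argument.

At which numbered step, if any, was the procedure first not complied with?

Step 1 — counting 49 days from March 6, 2007 (when the determination is issued) gives a deadline of April 24, 2007; completed March 8, 2007, before the deadline.
Step 2 — counting 80 days from March 8, 2007 (when the notice of appeal is served) gives a deadline of May 27, 2007; done March 24, 2007 — timely.
Step 3 — counting 14 days from March 24, 2007 (when the filing fee is paid) gives a deadline of April 7, 2007; April 9, 2007 misses that deadline by 2 days.
No need to go further; step 3 was not satisfied.

Step 3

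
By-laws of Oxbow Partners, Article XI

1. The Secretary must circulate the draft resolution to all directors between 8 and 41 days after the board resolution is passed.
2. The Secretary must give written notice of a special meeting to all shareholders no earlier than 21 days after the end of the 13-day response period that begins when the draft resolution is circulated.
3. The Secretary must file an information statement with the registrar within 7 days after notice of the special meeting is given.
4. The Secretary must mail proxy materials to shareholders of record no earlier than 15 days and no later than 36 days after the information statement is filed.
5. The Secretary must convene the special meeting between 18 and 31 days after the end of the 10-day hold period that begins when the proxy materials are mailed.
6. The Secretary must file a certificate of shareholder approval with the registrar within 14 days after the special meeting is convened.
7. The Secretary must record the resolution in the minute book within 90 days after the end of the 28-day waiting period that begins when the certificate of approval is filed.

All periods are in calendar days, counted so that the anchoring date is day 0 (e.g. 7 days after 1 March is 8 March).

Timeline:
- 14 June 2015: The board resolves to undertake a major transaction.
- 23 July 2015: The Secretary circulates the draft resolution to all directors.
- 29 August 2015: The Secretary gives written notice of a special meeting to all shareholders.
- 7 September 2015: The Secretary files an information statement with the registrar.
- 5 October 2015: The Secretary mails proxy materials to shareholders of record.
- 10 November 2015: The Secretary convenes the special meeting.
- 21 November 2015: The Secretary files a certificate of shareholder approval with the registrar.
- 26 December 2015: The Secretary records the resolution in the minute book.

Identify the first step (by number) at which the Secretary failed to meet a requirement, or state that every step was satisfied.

(1) the permitted window runs from 14 June 2015 + 8 = 22 June 2015 to 14 June 2015 + 41 = 25 July 2015; 23 July 2015 falls inside that range.
(2) permitted from 5 August 2015 + 21 days = 26 August 2015 onward; done 29 August 2015, after the minimum wait.
(3) due by 29 August 2015 + 7 days = 5 September 2015; 7 September 2015 misses that deadline by 2 days.
The procedure was therefore not followed at step 3.

Step 3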